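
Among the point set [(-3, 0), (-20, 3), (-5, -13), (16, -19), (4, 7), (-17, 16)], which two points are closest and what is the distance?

Computing all pairwise distances among 6 points:

d((-3, 0), (-20, 3)) = 17.2627
d((-3, 0), (-5, -13)) = 13.1529
d((-3, 0), (16, -19)) = 26.8701
d((-3, 0), (4, 7)) = 9.8995 <-- minimum
d((-3, 0), (-17, 16)) = 21.2603
d((-20, 3), (-5, -13)) = 21.9317
d((-20, 3), (16, -19)) = 42.19
d((-20, 3), (4, 7)) = 24.3311
d((-20, 3), (-17, 16)) = 13.3417
d((-5, -13), (16, -19)) = 21.8403
d((-5, -13), (4, 7)) = 21.9317
d((-5, -13), (-17, 16)) = 31.3847
d((16, -19), (4, 7)) = 28.6356
d((16, -19), (-17, 16)) = 48.1041
d((4, 7), (-17, 16)) = 22.8473

Closest pair: (-3, 0) and (4, 7) with distance 9.8995

The closest pair is (-3, 0) and (4, 7) with Euclidean distance 9.8995. For 6 points, brute-force pairwise comparison is shown above. For large n, the divide-and-conquer algorithm (sort by x, recurse on halves, check the dividing strip) achieves O(n log n).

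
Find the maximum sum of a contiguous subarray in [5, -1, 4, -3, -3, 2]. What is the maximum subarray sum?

Using Kadane's algorithm on [5, -1, 4, -3, -3, 2]:

Scanning through the array:
Position 1 (value -1): max_ending_here = 4, max_so_far = 5
Position 2 (value 4): max_ending_here = 8, max_so_far = 8
Position 3 (value -3): max_ending_here = 5, max_so_far = 8
Position 4 (value -3): max_ending_here = 2, max_so_far = 8
Position 5 (value 2): max_ending_here = 4, max_so_far = 8

Maximum subarray: [5, -1, 4]
Maximum sum: 8

The maximum subarray is [5, -1, 4] with sum 8. This subarray runs from index 0 to index 2.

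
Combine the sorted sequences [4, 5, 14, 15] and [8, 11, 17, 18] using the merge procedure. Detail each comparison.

Merging process:

Compare 4 vs 8: take 4 from left. Merged: [4]
Compare 5 vs 8: take 5 from left. Merged: [4, 5]
Compare 14 vs 8: take 8 from right. Merged: [4, 5, 8]
Compare 14 vs 11: take 11 from right. Merged: [4, 5, 8, 11]
Compare 14 vs 17: take 14 from left. Merged: [4, 5, 8, 11, 14]
Compare 15 vs 17: take 15 from left. Merged: [4, 5, 8, 11, 14, 15]
Append remaining from right: [17, 18]. Merged: [4, 5, 8, 11, 14, 15, 17, 18]

Final merged array: [4, 5, 8, 11, 14, 15, 17, 18]
Total comparisons: 6

The merged array is [4, 5, 8, 11, 14, 15, 17, 18], requiring 6 comparisons. The merge step runs in O(n) time where n is the total number of elements.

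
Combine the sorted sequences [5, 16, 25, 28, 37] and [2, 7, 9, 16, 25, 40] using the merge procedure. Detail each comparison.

Merging process:

Compare 5 vs 2: take 2 from right. Merged: [2]
Compare 5 vs 7: take 5 from left. Merged: [2, 5]
Compare 16 vs 7: take 7 from right. Merged: [2, 5, 7]
Compare 16 vs 9: take 9 from right. Merged: [2, 5, 7, 9]
Compare 16 vs 16: take 16 from left. Merged: [2, 5, 7, 9, 16]
Compare 25 vs 16: take 16 from right. Merged: [2, 5, 7, 9, 16, 16]
Compare 25 vs 25: take 25 from left. Merged: [2, 5, 7, 9, 16, 16, 25]
Compare 28 vs 25: take 25 from right. Merged: [2, 5, 7, 9, 16, 16, 25, 25]
Compare 28 vs 40: take 28 from left. Merged: [2, 5, 7, 9, 16, 16, 25, 25, 28]
Compare 37 vs 40: take 37 from left. Merged: [2, 5, 7, 9, 16, 16, 25, 25, 28, 37]
Append remaining from right: [40]. Merged: [2, 5, 7, 9, 16, 16, 25, 25, 28, 37, 40]

Final merged array: [2, 5, 7, 9, 16, 16, 25, 25, 28, 37, 40]
Total comparisons: 10

The merged array is [2, 5, 7, 9, 16, 16, 25, 25, 28, 37, 40], requiring 10 comparisons. The merge step runs in O(n) time where n is the total number of elements.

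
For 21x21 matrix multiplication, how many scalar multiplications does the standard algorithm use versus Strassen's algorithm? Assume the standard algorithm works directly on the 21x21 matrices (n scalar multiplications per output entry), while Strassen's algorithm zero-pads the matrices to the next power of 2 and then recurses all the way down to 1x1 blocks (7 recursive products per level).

Matrix multiplication for 21x21 matrices:

Strassen's algorithm requires power-of-2 dimensions. Pad 21x21 to 32x32 (next power of 2).

Standard algorithm: 21^3 = 9261 multiplications
Strassen's algorithm: 7^(log2(32)) = 7^5 = 16807 multiplications
Difference: 9261 - 16807 = -7546 (Strassen uses MORE here due to padding overhead — for small or just-over-power-of-2 n, padding can outweigh the per-level savings)

Standard: 9261 multiplications (21^3). Strassen: 16807 multiplications (7^5, after padding to 32x32). Strassen reduces 8 recursive multiplications to 7 at each level.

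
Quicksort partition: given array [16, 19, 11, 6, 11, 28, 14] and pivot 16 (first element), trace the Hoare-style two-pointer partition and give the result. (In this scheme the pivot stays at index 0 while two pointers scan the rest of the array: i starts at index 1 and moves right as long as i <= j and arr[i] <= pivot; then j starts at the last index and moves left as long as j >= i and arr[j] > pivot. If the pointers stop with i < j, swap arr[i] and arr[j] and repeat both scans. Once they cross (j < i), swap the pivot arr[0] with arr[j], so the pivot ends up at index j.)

Hoare-style two-pointer partition with pivot = 16:

Initial array: [16, 19, 11, 6, 11, 28, 14]

Pointers start at i = 1, j = 6.
i stops at index 1 (arr[1]=19 > 16), j stops at index 6 (arr[6]=14 <= 16): swap arr[1] and arr[6], array becomes [16, 14, 11, 6, 11, 28, 19]
i ends at 5, j ends at 4: the pointers have crossed (j < i), so scanning stops.

Swap pivot arr[0] with arr[4] to place pivot at position 4: [11, 14, 11, 6, 16, 28, 19]
Pivot position: 4

After partitioning with pivot 16, the array becomes [11, 14, 11, 6, 16, 28, 19]. The pivot is placed at index 4. All elements to the left of the pivot are <= 16, and all elements to the right are > 16.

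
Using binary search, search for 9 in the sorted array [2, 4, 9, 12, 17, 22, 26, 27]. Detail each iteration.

Binary search for 9 in [2, 4, 9, 12, 17, 22, 26, 27]:

lo=0, hi=7, mid=3, arr[mid]=12 -> 12 > 9, search left half
lo=0, hi=2, mid=1, arr[mid]=4 -> 4 < 9, search right half
lo=2, hi=2, mid=2, arr[mid]=9 -> Found target at index 2!

Binary search finds 9 at index 2 after 3 comparisons. The search repeatedly halves the search space by comparing with the middle element.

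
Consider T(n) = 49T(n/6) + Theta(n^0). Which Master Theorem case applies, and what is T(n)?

Master Theorem for T(n) = 49T(n/6) + O(n^0):

a = 49, b = 6, c = 0
log_b(a) = log_6(49) = 2.1721

Case 1: c = 0 < log_6(49) = 2.1721
T(n) = O(n^(log_6 49))

For T(n) = 49T(n/6) + O(n^0): log_6(49) = 2.1721. This is Case 1 of the Master Theorem (c < log_b(a), work dominated by leaves), giving O(n^(log_6 49)).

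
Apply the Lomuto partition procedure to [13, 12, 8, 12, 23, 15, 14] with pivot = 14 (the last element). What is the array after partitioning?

Lomuto partition with pivot = 14:

Initial array: [13, 12, 8, 12, 23, 15, 14]

arr[0]=13 <= 14: swap with position 0, array becomes [13, 12, 8, 12, 23, 15, 14]
arr[1]=12 <= 14: swap with position 1, array becomes [13, 12, 8, 12, 23, 15, 14]
arr[2]=8 <= 14: swap with position 2, array becomes [13, 12, 8, 12, 23, 15, 14]
arr[3]=12 <= 14: swap with position 3, array becomes [13, 12, 8, 12, 23, 15, 14]
arr[4]=23 > 14: no swap
arr[5]=15 > 14: no swap

Place pivot at position 4: [13, 12, 8, 12, 14, 15, 23]
Pivot position: 4

After partitioning with pivot 14, the array becomes [13, 12, 8, 12, 14, 15, 23]. The pivot is placed at index 4. All elements to the left of the pivot are <= 14, and all elements to the right are > 14.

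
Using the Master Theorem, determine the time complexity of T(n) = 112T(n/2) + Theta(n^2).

Master Theorem for T(n) = 112T(n/2) + O(n^2):

a = 112, b = 2, c = 2
log_b(a) = log_2(112) = 6.8074

Case 1: c = 2 < log_2(112) = 6.8074
T(n) = O(n^(log_2 112))

For T(n) = 112T(n/2) + O(n^2): log_2(112) = 6.8074. This is Case 1 of the Master Theorem (c < log_b(a), work dominated by leaves), giving O(n^(log_2 112)).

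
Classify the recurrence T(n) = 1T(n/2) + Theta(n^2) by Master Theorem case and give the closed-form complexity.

Master Theorem for T(n) = 1T(n/2) + O(n^2):

a = 1, b = 2, c = 2
log_b(a) = log_2(1) = 0.0000

Case 3: c = 2 > log_2(1) = 0.0000
T(n) = O(n^2) = O(n^2)

For T(n) = 1T(n/2) + O(n^2): log_2(1) = 0.0000. This is Case 3 of the Master Theorem (c > log_b(a), work dominated by root), giving O(n^2).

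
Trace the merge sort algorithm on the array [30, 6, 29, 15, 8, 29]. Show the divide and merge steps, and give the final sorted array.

Merge sort trace:

Split: [30, 6, 29, 15, 8, 29] -> [30, 6, 29] and [15, 8, 29]
  Split: [30, 6, 29] -> [30] and [6, 29]
    Split: [6, 29] -> [6] and [29]
    Merge: [6] + [29] -> [6, 29]
  Merge: [30] + [6, 29] -> [6, 29, 30]
  Split: [15, 8, 29] -> [15] and [8, 29]
    Split: [8, 29] -> [8] and [29]
    Merge: [8] + [29] -> [8, 29]
  Merge: [15] + [8, 29] -> [8, 15, 29]
Merge: [6, 29, 30] + [8, 15, 29] -> [6, 8, 15, 29, 29, 30]

Final sorted array: [6, 8, 15, 29, 29, 30]

The merge sort proceeds by recursively splitting the array and merging sorted halves.
After all merges, the sorted array is [6, 8, 15, 29, 29, 30].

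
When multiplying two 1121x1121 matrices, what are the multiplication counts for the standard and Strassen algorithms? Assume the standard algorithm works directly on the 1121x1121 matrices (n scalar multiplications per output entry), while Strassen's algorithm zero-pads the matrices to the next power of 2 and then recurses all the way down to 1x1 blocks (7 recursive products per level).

Matrix multiplication for 1121x1121 matrices:

Strassen's algorithm requires power-of-2 dimensions. Pad 1121x1121 to 2048x2048 (next power of 2).

Standard algorithm: 1121^3 = 1408694561 multiplications
Strassen's algorithm: 7^(log2(2048)) = 7^11 = 1977326743 multiplications
Difference: 1408694561 - 1977326743 = -568632182 (Strassen uses MORE here due to padding overhead — for small or just-over-power-of-2 n, padding can outweigh the per-level savings)

Standard: 1408694561 multiplications (1121^3). Strassen: 1977326743 multiplications (7^11, after padding to 2048x2048). Strassen reduces 8 recursive multiplications to 7 at each level.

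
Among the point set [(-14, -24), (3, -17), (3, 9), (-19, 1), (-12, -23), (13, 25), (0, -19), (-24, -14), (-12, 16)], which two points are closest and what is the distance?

Computing all pairwise distances among 9 points:

d((-14, -24), (3, -17)) = 18.3848
d((-14, -24), (3, 9)) = 37.1214
d((-14, -24), (-19, 1)) = 25.4951
d((-14, -24), (-12, -23)) = 2.2361 <-- minimum
d((-14, -24), (13, 25)) = 55.9464
d((-14, -24), (0, -19)) = 14.8661
d((-14, -24), (-24, -14)) = 14.1421
d((-14, -24), (-12, 16)) = 40.05
d((3, -17), (3, 9)) = 26.0
d((3, -17), (-19, 1)) = 28.4253
d((3, -17), (-12, -23)) = 16.1555
d((3, -17), (13, 25)) = 43.1741
d((3, -17), (0, -19)) = 3.6056
d((3, -17), (-24, -14)) = 27.1662
d((3, -17), (-12, 16)) = 36.2491
d((3, 9), (-19, 1)) = 23.4094
d((3, 9), (-12, -23)) = 35.3412
d((3, 9), (13, 25)) = 18.868
d((3, 9), (0, -19)) = 28.1603
d((3, 9), (-24, -14)) = 35.4683
d((3, 9), (-12, 16)) = 16.5529
d((-19, 1), (-12, -23)) = 25.0
d((-19, 1), (13, 25)) = 40.0
d((-19, 1), (0, -19)) = 27.5862
d((-19, 1), (-24, -14)) = 15.8114
d((-19, 1), (-12, 16)) = 16.5529
d((-12, -23), (13, 25)) = 54.1202
d((-12, -23), (0, -19)) = 12.6491
d((-12, -23), (-24, -14)) = 15.0
d((-12, -23), (-12, 16)) = 39.0
d((13, 25), (0, -19)) = 45.8803
d((13, 25), (-24, -14)) = 53.7587
d((13, 25), (-12, 16)) = 26.5707
d((0, -19), (-24, -14)) = 24.5153
d((0, -19), (-12, 16)) = 37.0
d((-24, -14), (-12, 16)) = 32.311

Closest pair: (-14, -24) and (-12, -23) with distance 2.2361

The closest pair is (-14, -24) and (-12, -23) with Euclidean distance 2.2361. For 9 points, brute-force pairwise comparison is shown above. For large n, the divide-and-conquer algorithm (sort by x, recurse on halves, check the dividing strip) achieves O(n log n).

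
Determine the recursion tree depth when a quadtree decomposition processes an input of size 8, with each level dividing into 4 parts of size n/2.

For divide and conquer with division factor 2:

Problem sizes at each level:
Level 0: 8
Level 1: 4
Level 2: 2
Level 3: 1

The root is level 0 and the size-1 base case is level 3 (the tree spans levels 0 through 3, i.e. 4 levels counting the root), so the depth is the number of divisions: log_2(8) = 3

The recursion tree depth is log_2(8) = 3. At each level, the problem size is divided by 2, so it takes 3 divisions to reduce to a base case of size 1. The algorithm makes 4 recursive calls at each level.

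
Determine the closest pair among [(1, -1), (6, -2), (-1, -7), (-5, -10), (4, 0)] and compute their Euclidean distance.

Computing all pairwise distances among 5 points:

d((1, -1), (6, -2)) = 5.099
d((1, -1), (-1, -7)) = 6.3246
d((1, -1), (-5, -10)) = 10.8167
d((1, -1), (4, 0)) = 3.1623
d((6, -2), (-1, -7)) = 8.6023
d((6, -2), (-5, -10)) = 13.6015
d((6, -2), (4, 0)) = 2.8284 <-- minimum
d((-1, -7), (-5, -10)) = 5.0
d((-1, -7), (4, 0)) = 8.6023
d((-5, -10), (4, 0)) = 13.4536

Closest pair: (6, -2) and (4, 0) with distance 2.8284

The closest pair is (6, -2) and (4, 0) with Euclidean distance 2.8284. For 5 points, brute-force pairwise comparison is shown above. For large n, the divide-and-conquer algorithm (sort by x, recurse on halves, check the dividing strip) achieves O(n log n).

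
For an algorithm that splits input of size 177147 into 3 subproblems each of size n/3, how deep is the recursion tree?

For divide and conquer with division factor 3:

Problem sizes at each level:
Level 0: 177147
Level 1: 59049
Level 2: 19683
Level 3: 6561
Level 4: 2187
Level 5: 729
Level 6: 243
Level 7: 81
Level 8: 27
Level 9: 9
Level 10: 3
Level 11: 1

The root is level 0 and the size-1 base case is level 11 (the tree spans levels 0 through 11, i.e. 12 levels counting the root), so the depth is the number of divisions: log_3(177147) = 11

The recursion tree depth is log_3(177147) = 11. At each level, the problem size is divided by 3, so it takes 11 divisions to reduce to a base case of size 1. The algorithm makes 3 recursive calls at each level.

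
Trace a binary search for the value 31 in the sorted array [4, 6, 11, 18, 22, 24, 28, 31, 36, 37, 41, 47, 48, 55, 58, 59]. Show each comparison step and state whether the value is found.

Binary search for 31 in [4, 6, 11, 18, 22, 24, 28, 31, 36, 37, 41, 47, 48, 55, 58, 59]:

lo=0, hi=15, mid=7, arr[mid]=31 -> Found target at index 7!

Binary search finds 31 at index 7 after 1 comparisons. The search repeatedly halves the search space by comparing with the middle element.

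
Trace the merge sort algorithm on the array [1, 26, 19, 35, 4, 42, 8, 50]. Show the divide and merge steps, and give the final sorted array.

Merge sort trace:

Split: [1, 26, 19, 35, 4, 42, 8, 50] -> [1, 26, 19, 35] and [4, 42, 8, 50]
  Split: [1, 26, 19, 35] -> [1, 26] and [19, 35]
    Split: [1, 26] -> [1] and [26]
    Merge: [1] + [26] -> [1, 26]
    Split: [19, 35] -> [19] and [35]
    Merge: [19] + [35] -> [19, 35]
  Merge: [1, 26] + [19, 35] -> [1, 19, 26, 35]
  Split: [4, 42, 8, 50] -> [4, 42] and [8, 50]
    Split: [4, 42] -> [4] and [42]
    Merge: [4] + [42] -> [4, 42]
    Split: [8, 50] -> [8] and [50]
    Merge: [8] + [50] -> [8, 50]
  Merge: [4, 42] + [8, 50] -> [4, 8, 42, 50]
Merge: [1, 19, 26, 35] + [4, 8, 42, 50] -> [1, 4, 8, 19, 26, 35, 42, 50]

Final sorted array: [1, 4, 8, 19, 26, 35, 42, 50]

The merge sort proceeds by recursively splitting the array and merging sorted halves.
After all merges, the sorted array is [1, 4, 8, 19, 26, 35, 42, 50].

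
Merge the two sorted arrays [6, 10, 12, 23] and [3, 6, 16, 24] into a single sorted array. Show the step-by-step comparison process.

Merging process:

Compare 6 vs 3: take 3 from right. Merged: [3]
Compare 6 vs 6: take 6 from left. Merged: [3, 6]
Compare 10 vs 6: take 6 from right. Merged: [3, 6, 6]
Compare 10 vs 16: take 10 from left. Merged: [3, 6, 6, 10]
Compare 12 vs 16: take 12 from left. Merged: [3, 6, 6, 10, 12]
Compare 23 vs 16: take 16 from right. Merged: [3, 6, 6, 10, 12, 16]
Compare 23 vs 24: take 23 from left. Merged: [3, 6, 6, 10, 12, 16, 23]
Append remaining from right: [24]. Merged: [3, 6, 6, 10, 12, 16, 23, 24]

Final merged array: [3, 6, 6, 10, 12, 16, 23, 24]
Total comparisons: 7

The merged array is [3, 6, 6, 10, 12, 16, 23, 24], requiring 7 comparisons. The merge step runs in O(n) time where n is the total number of elements.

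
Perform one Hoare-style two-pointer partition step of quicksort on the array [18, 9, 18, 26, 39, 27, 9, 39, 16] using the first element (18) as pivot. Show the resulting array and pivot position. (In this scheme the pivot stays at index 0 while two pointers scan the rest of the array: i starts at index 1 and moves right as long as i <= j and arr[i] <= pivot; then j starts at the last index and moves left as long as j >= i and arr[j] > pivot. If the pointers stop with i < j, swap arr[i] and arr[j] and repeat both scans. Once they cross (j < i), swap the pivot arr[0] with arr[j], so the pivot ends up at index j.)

Hoare-style two-pointer partition with pivot = 18:

Initial array: [18, 9, 18, 26, 39, 27, 9, 39, 16]

Pointers start at i = 1, j = 8.
i stops at index 3 (arr[3]=26 > 18), j stops at index 8 (arr[8]=16 <= 18): swap arr[3] and arr[8], array becomes [18, 9, 18, 16, 39, 27, 9, 39, 26]
i stops at index 4 (arr[4]=39 > 18), j stops at index 6 (arr[6]=9 <= 18): swap arr[4] and arr[6], array becomes [18, 9, 18, 16, 9, 27, 39, 39, 26]
i ends at 5, j ends at 4: the pointers have crossed (j < i), so scanning stops.

Swap pivot arr[0] with arr[4] to place pivot at position 4: [9, 9, 18, 16, 18, 27, 39, 39, 26]
Pivot position: 4

After partitioning with pivot 18, the array becomes [9, 9, 18, 16, 18, 27, 39, 39, 26]. The pivot is placed at index 4. All elements to the left of the pivot are <= 18, and all elements to the right are > 18.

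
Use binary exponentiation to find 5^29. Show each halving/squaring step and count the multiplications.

Computing 5^29 by squaring (build up from 5^1; each line after the first costs one multiplication):

5^1 = 5
5^2 = (5^1)^2 = 5^2 = 25
5^3 = 5 * 5^2 = 5 * 25 = 125
5^6 = (5^3)^2 = 125^2 = 15625
5^7 = 5 * 5^6 = 5 * 15625 = 78125
5^14 = (5^7)^2 = 78125^2 = 6103515625
5^28 = (5^14)^2 = 6103515625^2 = 37252902984619140625
5^29 = 5 * 5^28 = 5 * 37252902984619140625 = 186264514923095703125

Result: 186264514923095703125
Multiplications needed: 7 (7 lines after 5^1)

5^29 = 186264514923095703125. Using exponentiation by squaring, this requires 7 multiplications. The key idea: if the exponent is even, square the half-power; if odd, multiply by the base once.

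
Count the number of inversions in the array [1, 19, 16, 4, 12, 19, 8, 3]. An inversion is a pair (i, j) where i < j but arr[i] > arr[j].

Finding inversions in [1, 19, 16, 4, 12, 19, 8, 3]:

(1, 2): arr[1]=19 > arr[2]=16
(1, 3): arr[1]=19 > arr[3]=4
(1, 4): arr[1]=19 > arr[4]=12
(1, 6): arr[1]=19 > arr[6]=8
(1, 7): arr[1]=19 > arr[7]=3
(2, 3): arr[2]=16 > arr[3]=4
(2, 4): arr[2]=16 > arr[4]=12
(2, 6): arr[2]=16 > arr[6]=8
(2, 7): arr[2]=16 > arr[7]=3
(3, 7): arr[3]=4 > arr[7]=3
(4, 6): arr[4]=12 > arr[6]=8
(4, 7): arr[4]=12 > arr[7]=3
(5, 6): arr[5]=19 > arr[6]=8
(5, 7): arr[5]=19 > arr[7]=3
(6, 7): arr[6]=8 > arr[7]=3

Total inversions: 15

The array has 15 inversion(s): (1,2), (1,3), (1,4), (1,6), (1,7), (2,3), (2,4), (2,6), (2,7), (3,7), (4,6), (4,7), (5,6), (5,7), (6,7). Each pair (i,j) satisfies i < j and arr[i] > arr[j].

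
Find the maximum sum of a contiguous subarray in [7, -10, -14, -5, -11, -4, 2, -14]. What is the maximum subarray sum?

Using Kadane's algorithm on [7, -10, -14, -5, -11, -4, 2, -14]:

Scanning through the array:
Position 1 (value -10): max_ending_here = -3, max_so_far = 7
Position 2 (value -14): max_ending_here = -14, max_so_far = 7
Position 3 (value -5): max_ending_here = -5, max_so_far = 7
Position 4 (value -11): max_ending_here = -11, max_so_far = 7
Position 5 (value -4): max_ending_here = -4, max_so_far = 7
Position 6 (value 2): max_ending_here = 2, max_so_far = 7
Position 7 (value -14): max_ending_here = -12, max_so_far = 7

Maximum subarray: [7]
Maximum sum: 7

The maximum subarray is [7] with sum 7. This subarray runs from index 0 to index 0.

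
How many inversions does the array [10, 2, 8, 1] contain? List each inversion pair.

Finding inversions in [10, 2, 8, 1]:

(0, 1): arr[0]=10 > arr[1]=2
(0, 2): arr[0]=10 > arr[2]=8
(0, 3): arr[0]=10 > arr[3]=1
(1, 3): arr[1]=2 > arr[3]=1
(2, 3): arr[2]=8 > arr[3]=1

Total inversions: 5

The array has 5 inversion(s): (0,1), (0,2), (0,3), (1,3), (2,3). Each pair (i,j) satisfies i < j and arr[i] > arr[j].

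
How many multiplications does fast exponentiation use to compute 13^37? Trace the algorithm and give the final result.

Computing 13^37 by squaring (build up from 13^1; each line after the first costs one multiplication):

13^1 = 13
13^2 = (13^1)^2 = 13^2 = 169
13^4 = (13^2)^2 = 169^2 = 28561
13^8 = (13^4)^2 = 28561^2 = 815730721
13^9 = 13 * 13^8 = 13 * 815730721 = 10604499373
13^18 = (13^9)^2 = 10604499373^2 = 112455406951957393129
13^36 = (13^18)^2 = 112455406951957393129^2 = 12646218552730347184269489080961456410641
13^37 = 13 * 13^36 = 13 * 12646218552730347184269489080961456410641 = 164400841185494513395503358052498933338333

Result: 164400841185494513395503358052498933338333
Multiplications needed: 7 (7 lines after 13^1)

13^37 = 164400841185494513395503358052498933338333. Using exponentiation by squaring, this requires 7 multiplications. The key idea: if the exponent is even, square the half-power; if odd, multiply by the base once.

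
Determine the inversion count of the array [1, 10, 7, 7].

Finding inversions in [1, 10, 7, 7]:

(1, 2): arr[1]=10 > arr[2]=7
(1, 3): arr[1]=10 > arr[3]=7

Total inversions: 2

The array has 2 inversion(s): (1,2), (1,3). Each pair (i,j) satisfies i < j and arr[i] > arr[j].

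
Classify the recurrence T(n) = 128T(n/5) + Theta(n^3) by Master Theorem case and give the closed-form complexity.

Master Theorem for T(n) = 128T(n/5) + O(n^3):

a = 128, b = 5, c = 3
log_b(a) = log_5(128) = 3.0147

Case 1: c = 3 < log_5(128) = 3.0147
T(n) = O(n^(log_5 128))

For T(n) = 128T(n/5) + O(n^3): log_5(128) = 3.0147. This is Case 1 of the Master Theorem (c < log_b(a), work dominated by leaves), giving O(n^(log_5 128)).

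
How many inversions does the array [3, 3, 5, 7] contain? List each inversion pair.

Finding inversions in [3, 3, 5, 7]:


Total inversions: 0

The array has 0 inversions. It is already sorted.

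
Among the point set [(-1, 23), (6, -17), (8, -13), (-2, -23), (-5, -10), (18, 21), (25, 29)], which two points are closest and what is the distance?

Computing all pairwise distances among 7 points:

d((-1, 23), (6, -17)) = 40.6079
d((-1, 23), (8, -13)) = 37.108
d((-1, 23), (-2, -23)) = 46.0109
d((-1, 23), (-5, -10)) = 33.2415
d((-1, 23), (18, 21)) = 19.105
d((-1, 23), (25, 29)) = 26.6833
d((6, -17), (8, -13)) = 4.4721 <-- minimum
d((6, -17), (-2, -23)) = 10.0
d((6, -17), (-5, -10)) = 13.0384
d((6, -17), (18, 21)) = 39.8497
d((6, -17), (25, 29)) = 49.7695
d((8, -13), (-2, -23)) = 14.1421
d((8, -13), (-5, -10)) = 13.3417
d((8, -13), (18, 21)) = 35.4401
d((8, -13), (25, 29)) = 45.31
d((-2, -23), (-5, -10)) = 13.3417
d((-2, -23), (18, 21)) = 48.3322
d((-2, -23), (25, 29)) = 58.5918
d((-5, -10), (18, 21)) = 38.6005
d((-5, -10), (25, 29)) = 49.2037
d((18, 21), (25, 29)) = 10.6301

Closest pair: (6, -17) and (8, -13) with distance 4.4721

The closest pair is (6, -17) and (8, -13) with Euclidean distance 4.4721. For 7 points, brute-force pairwise comparison is shown above. For large n, the divide-and-conquer algorithm (sort by x, recurse on halves, check the dividing strip) achieves O(n log n).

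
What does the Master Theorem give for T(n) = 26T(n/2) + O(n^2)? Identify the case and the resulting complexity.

Master Theorem for T(n) = 26T(n/2) + O(n^2):

a = 26, b = 2, c = 2
log_b(a) = log_2(26) = 4.7004

Case 1: c = 2 < log_2(26) = 4.7004
T(n) = O(n^(log_2 26))

For T(n) = 26T(n/2) + O(n^2): log_2(26) = 4.7004. This is Case 1 of the Master Theorem (c < log_b(a), work dominated by leaves), giving O(n^(log_2 26)).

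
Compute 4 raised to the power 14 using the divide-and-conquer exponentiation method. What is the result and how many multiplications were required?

Computing 4^14 by squaring (build up from 4^1; each line after the first costs one multiplication):

4^1 = 4
4^2 = (4^1)^2 = 4^2 = 16
4^3 = 4 * 4^2 = 4 * 16 = 64
4^6 = (4^3)^2 = 64^2 = 4096
4^7 = 4 * 4^6 = 4 * 4096 = 16384
4^14 = (4^7)^2 = 16384^2 = 268435456

Result: 268435456
Multiplications needed: 5 (5 lines after 4^1)

4^14 = 268435456. Using exponentiation by squaring, this requires 5 multiplications. The key idea: if the exponent is even, square the half-power; if odd, multiply by the base once.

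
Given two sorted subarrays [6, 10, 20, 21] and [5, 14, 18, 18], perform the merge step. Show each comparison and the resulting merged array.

Merging process:

Compare 6 vs 5: take 5 from right. Merged: [5]
Compare 6 vs 14: take 6 from left. Merged: [5, 6]
Compare 10 vs 14: take 10 from left. Merged: [5, 6, 10]
Compare 20 vs 14: take 14 from right. Merged: [5, 6, 10, 14]
Compare 20 vs 18: take 18 from right. Merged: [5, 6, 10, 14, 18]
Compare 20 vs 18: take 18 from right. Merged: [5, 6, 10, 14, 18, 18]
Append remaining from left: [20, 21]. Merged: [5, 6, 10, 14, 18, 18, 20, 21]

Final merged array: [5, 6, 10, 14, 18, 18, 20, 21]
Total comparisons: 6

The merged array is [5, 6, 10, 14, 18, 18, 20, 21], requiring 6 comparisons. The merge step runs in O(n) time where n is the total number of elements.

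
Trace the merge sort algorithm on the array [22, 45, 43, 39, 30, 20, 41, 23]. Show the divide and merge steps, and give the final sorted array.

Merge sort trace:

Split: [22, 45, 43, 39, 30, 20, 41, 23] -> [22, 45, 43, 39] and [30, 20, 41, 23]
  Split: [22, 45, 43, 39] -> [22, 45] and [43, 39]
    Split: [22, 45] -> [22] and [45]
    Merge: [22] + [45] -> [22, 45]
    Split: [43, 39] -> [43] and [39]
    Merge: [43] + [39] -> [39, 43]
  Merge: [22, 45] + [39, 43] -> [22, 39, 43, 45]
  Split: [30, 20, 41, 23] -> [30, 20] and [41, 23]
    Split: [30, 20] -> [30] and [20]
    Merge: [30] + [20] -> [20, 30]
    Split: [41, 23] -> [41] and [23]
    Merge: [41] + [23] -> [23, 41]
  Merge: [20, 30] + [23, 41] -> [20, 23, 30, 41]
Merge: [22, 39, 43, 45] + [20, 23, 30, 41] -> [20, 22, 23, 30, 39, 41, 43, 45]

Final sorted array: [20, 22, 23, 30, 39, 41, 43, 45]

The merge sort proceeds by recursively splitting the array and merging sorted halves.
After all merges, the sorted array is [20, 22, 23, 30, 39, 41, 43, 45].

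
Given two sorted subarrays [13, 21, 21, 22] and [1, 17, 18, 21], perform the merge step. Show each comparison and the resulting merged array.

Merging process:

Compare 13 vs 1: take 1 from right. Merged: [1]
Compare 13 vs 17: take 13 from left. Merged: [1, 13]
Compare 21 vs 17: take 17 from right. Merged: [1, 13, 17]
Compare 21 vs 18: take 18 from right. Merged: [1, 13, 17, 18]
Compare 21 vs 21: take 21 from left. Merged: [1, 13, 17, 18, 21]
Compare 21 vs 21: take 21 from left. Merged: [1, 13, 17, 18, 21, 21]
Compare 22 vs 21: take 21 from right. Merged: [1, 13, 17, 18, 21, 21, 21]
Append remaining from left: [22]. Merged: [1, 13, 17, 18, 21, 21, 21, 22]

Final merged array: [1, 13, 17, 18, 21, 21, 21, 22]
Total comparisons: 7

The merged array is [1, 13, 17, 18, 21, 21, 21, 22], requiring 7 comparisons. The merge step runs in O(n) time where n is the total number of elements.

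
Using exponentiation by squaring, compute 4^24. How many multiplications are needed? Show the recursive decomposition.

Computing 4^24 by squaring (build up from 4^1; each line after the first costs one multiplication):

4^1 = 4
4^2 = (4^1)^2 = 4^2 = 16
4^3 = 4 * 4^2 = 4 * 16 = 64
4^6 = (4^3)^2 = 64^2 = 4096
4^12 = (4^6)^2 = 4096^2 = 16777216
4^24 = (4^12)^2 = 16777216^2 = 281474976710656

Result: 281474976710656
Multiplications needed: 5 (5 lines after 4^1)

4^24 = 281474976710656. Using exponentiation by squaring, this requires 5 multiplications. The key idea: if the exponent is even, square the half-power; if odd, multiply by the base once.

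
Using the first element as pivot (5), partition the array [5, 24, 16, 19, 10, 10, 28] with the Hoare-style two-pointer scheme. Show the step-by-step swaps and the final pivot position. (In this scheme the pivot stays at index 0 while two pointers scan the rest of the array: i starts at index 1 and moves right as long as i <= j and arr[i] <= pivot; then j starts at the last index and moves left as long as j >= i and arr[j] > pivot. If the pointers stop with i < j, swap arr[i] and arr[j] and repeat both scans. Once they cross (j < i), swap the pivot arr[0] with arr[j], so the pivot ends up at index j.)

Hoare-style two-pointer partition with pivot = 5:

Initial array: [5, 24, 16, 19, 10, 10, 28]

Pointers start at i = 1, j = 6.
i ends at 1, j ends at 0: the pointers have crossed (j < i), so scanning stops.

j = 0, so swapping arr[0] with arr[j] leaves the pivot at position 0: [5, 24, 16, 19, 10, 10, 28]
Pivot position: 0

After partitioning with pivot 5, the array becomes [5, 24, 16, 19, 10, 10, 28]. The pivot is placed at index 0. All elements to the left of the pivot are <= 5, and all elements to the right are > 5.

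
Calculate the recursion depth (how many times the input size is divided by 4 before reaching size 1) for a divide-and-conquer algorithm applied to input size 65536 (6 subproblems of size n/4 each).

For divide and conquer with division factor 4:

Problem sizes at each level:
Level 0: 65536
Level 1: 16384
Level 2: 4096
Level 3: 1024
Level 4: 256
Level 5: 64
Level 6: 16
Level 7: 4
Level 8: 1

The root is level 0 and the size-1 base case is level 8 (the tree spans levels 0 through 8, i.e. 9 levels counting the root), so the depth is the number of divisions: log_4(65536) = 8

The recursion tree depth is log_4(65536) = 8. At each level, the problem size is divided by 4, so it takes 8 divisions to reduce to a base case of size 1. The algorithm makes 6 recursive calls at each level.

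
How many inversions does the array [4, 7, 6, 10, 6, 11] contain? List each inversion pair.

Finding inversions in [4, 7, 6, 10, 6, 11]:

(1, 2): arr[1]=7 > arr[2]=6
(1, 4): arr[1]=7 > arr[4]=6
(3, 4): arr[3]=10 > arr[4]=6

Total inversions: 3

The array has 3 inversion(s): (1,2), (1,4), (3,4). Each pair (i,j) satisfies i < j and arr[i] > arr[j].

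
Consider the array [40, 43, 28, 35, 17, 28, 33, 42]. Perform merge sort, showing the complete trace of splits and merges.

Merge sort trace:

Split: [40, 43, 28, 35, 17, 28, 33, 42] -> [40, 43, 28, 35] and [17, 28, 33, 42]
  Split: [40, 43, 28, 35] -> [40, 43] and [28, 35]
    Split: [40, 43] -> [40] and [43]
    Merge: [40] + [43] -> [40, 43]
    Split: [28, 35] -> [28] and [35]
    Merge: [28] + [35] -> [28, 35]
  Merge: [40, 43] + [28, 35] -> [28, 35, 40, 43]
  Split: [17, 28, 33, 42] -> [17, 28] and [33, 42]
    Split: [17, 28] -> [17] and [28]
    Merge: [17] + [28] -> [17, 28]
    Split: [33, 42] -> [33] and [42]
    Merge: [33] + [42] -> [33, 42]
  Merge: [17, 28] + [33, 42] -> [17, 28, 33, 42]
Merge: [28, 35, 40, 43] + [17, 28, 33, 42] -> [17, 28, 28, 33, 35, 40, 42, 43]

Final sorted array: [17, 28, 28, 33, 35, 40, 42, 43]

The merge sort proceeds by recursively splitting the array and merging sorted halves.
After all merges, the sorted array is [17, 28, 28, 33, 35, 40, 42, 43].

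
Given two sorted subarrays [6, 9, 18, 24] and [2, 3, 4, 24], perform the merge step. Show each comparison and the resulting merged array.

Merging process:

Compare 6 vs 2: take 2 from right. Merged: [2]
Compare 6 vs 3: take 3 from right. Merged: [2, 3]
Compare 6 vs 4: take 4 from right. Merged: [2, 3, 4]
Compare 6 vs 24: take 6 from left. Merged: [2, 3, 4, 6]
Compare 9 vs 24: take 9 from left. Merged: [2, 3, 4, 6, 9]
Compare 18 vs 24: take 18 from left. Merged: [2, 3, 4, 6, 9, 18]
Compare 24 vs 24: take 24 from left. Merged: [2, 3, 4, 6, 9, 18, 24]
Append remaining from right: [24]. Merged: [2, 3, 4, 6, 9, 18, 24, 24]

Final merged array: [2, 3, 4, 6, 9, 18, 24, 24]
Total comparisons: 7

The merged array is [2, 3, 4, 6, 9, 18, 24, 24], requiring 7 comparisons. The merge step runs in O(n) time where n is the total number of elements.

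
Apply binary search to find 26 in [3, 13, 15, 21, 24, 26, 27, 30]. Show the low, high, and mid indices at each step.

Binary search for 26 in [3, 13, 15, 21, 24, 26, 27, 30]:

lo=0, hi=7, mid=3, arr[mid]=21 -> 21 < 26, search right half
lo=4, hi=7, mid=5, arr[mid]=26 -> Found target at index 5!

Binary search finds 26 at index 5 after 2 comparisons. The search repeatedly halves the search space by comparing with the middle element.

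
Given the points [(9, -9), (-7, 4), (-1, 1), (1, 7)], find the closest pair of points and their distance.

Computing all pairwise distances among 4 points:

d((9, -9), (-7, 4)) = 20.6155
d((9, -9), (-1, 1)) = 14.1421
d((9, -9), (1, 7)) = 17.8885
d((-7, 4), (-1, 1)) = 6.7082
d((-7, 4), (1, 7)) = 8.544
d((-1, 1), (1, 7)) = 6.3246 <-- minimum

Closest pair: (-1, 1) and (1, 7) with distance 6.3246

The closest pair is (-1, 1) and (1, 7) with Euclidean distance 6.3246. For 4 points, brute-force pairwise comparison is shown above. For large n, the divide-and-conquer algorithm (sort by x, recurse on halves, check the dividing strip) achieves O(n log n).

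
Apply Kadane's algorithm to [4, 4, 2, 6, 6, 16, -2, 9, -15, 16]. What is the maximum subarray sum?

Using Kadane's algorithm on [4, 4, 2, 6, 6, 16, -2, 9, -15, 16]:

Scanning through the array:
Position 1 (value 4): max_ending_here = 8, max_so_far = 8
Position 2 (value 2): max_ending_here = 10, max_so_far = 10
Position 3 (value 6): max_ending_here = 16, max_so_far = 16
Position 4 (value 6): max_ending_here = 22, max_so_far = 22
Position 5 (value 16): max_ending_here = 38, max_so_far = 38
Position 6 (value -2): max_ending_here = 36, max_so_far = 38
Position 7 (value 9): max_ending_here = 45, max_so_far = 45
Position 8 (value -15): max_ending_here = 30, max_so_far = 45
Position 9 (value 16): max_ending_here = 46, max_so_far = 46

Maximum subarray: [4, 4, 2, 6, 6, 16, -2, 9, -15, 16]
Maximum sum: 46

The maximum subarray is [4, 4, 2, 6, 6, 16, -2, 9, -15, 16] with sum 46. This subarray runs from index 0 to index 9.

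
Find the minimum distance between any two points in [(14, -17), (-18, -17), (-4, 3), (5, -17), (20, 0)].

Computing all pairwise distances among 5 points:

d((14, -17), (-18, -17)) = 32.0
d((14, -17), (-4, 3)) = 26.9072
d((14, -17), (5, -17)) = 9.0 <-- minimum
d((14, -17), (20, 0)) = 18.0278
d((-18, -17), (-4, 3)) = 24.4131
d((-18, -17), (5, -17)) = 23.0
d((-18, -17), (20, 0)) = 41.6293
d((-4, 3), (5, -17)) = 21.9317
d((-4, 3), (20, 0)) = 24.1868
d((5, -17), (20, 0)) = 22.6716

Closest pair: (14, -17) and (5, -17) with distance 9.0

The closest pair is (14, -17) and (5, -17) with Euclidean distance 9.0. For 5 points, brute-force pairwise comparison is shown above. For large n, the divide-and-conquer algorithm (sort by x, recurse on halves, check the dividing strip) achieves O(n log n).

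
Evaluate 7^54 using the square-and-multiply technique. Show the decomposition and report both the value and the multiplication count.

Computing 7^54 by squaring (build up from 7^1; each line after the first costs one multiplication):

7^1 = 7
7^2 = (7^1)^2 = 7^2 = 49
7^3 = 7 * 7^2 = 7 * 49 = 343
7^6 = (7^3)^2 = 343^2 = 117649
7^12 = (7^6)^2 = 117649^2 = 13841287201
7^13 = 7 * 7^12 = 7 * 13841287201 = 96889010407
7^26 = (7^13)^2 = 96889010407^2 = 9387480337647754305649
7^27 = 7 * 7^26 = 7 * 9387480337647754305649 = 65712362363534280139543
7^54 = (7^27)^2 = 65712362363534280139543^2 = 4318114567396436564035293097707728087552248849

Result: 4318114567396436564035293097707728087552248849
Multiplications needed: 8 (8 lines after 7^1)

7^54 = 4318114567396436564035293097707728087552248849. Using exponentiation by squaring, this requires 8 multiplications. The key idea: if the exponent is even, square the half-power; if odd, multiply by the base once.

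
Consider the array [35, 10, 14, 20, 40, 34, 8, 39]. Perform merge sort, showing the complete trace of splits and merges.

Merge sort trace:

Split: [35, 10, 14, 20, 40, 34, 8, 39] -> [35, 10, 14, 20] and [40, 34, 8, 39]
  Split: [35, 10, 14, 20] -> [35, 10] and [14, 20]
    Split: [35, 10] -> [35] and [10]
    Merge: [35] + [10] -> [10, 35]
    Split: [14, 20] -> [14] and [20]
    Merge: [14] + [20] -> [14, 20]
  Merge: [10, 35] + [14, 20] -> [10, 14, 20, 35]
  Split: [40, 34, 8, 39] -> [40, 34] and [8, 39]
    Split: [40, 34] -> [40] and [34]
    Merge: [40] + [34] -> [34, 40]
    Split: [8, 39] -> [8] and [39]
    Merge: [8] + [39] -> [8, 39]
  Merge: [34, 40] + [8, 39] -> [8, 34, 39, 40]
Merge: [10, 14, 20, 35] + [8, 34, 39, 40] -> [8, 10, 14, 20, 34, 35, 39, 40]

Final sorted array: [8, 10, 14, 20, 34, 35, 39, 40]

The merge sort proceeds by recursively splitting the array and merging sorted halves.
After all merges, the sorted array is [8, 10, 14, 20, 34, 35, 39, 40].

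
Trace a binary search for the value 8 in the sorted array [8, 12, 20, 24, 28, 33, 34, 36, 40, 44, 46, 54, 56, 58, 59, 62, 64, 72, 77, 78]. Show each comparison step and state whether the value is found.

Binary search for 8 in [8, 12, 20, 24, 28, 33, 34, 36, 40, 44, 46, 54, 56, 58, 59, 62, 64, 72, 77, 78]:

lo=0, hi=19, mid=9, arr[mid]=44 -> 44 > 8, search left half
lo=0, hi=8, mid=4, arr[mid]=28 -> 28 > 8, search left half
lo=0, hi=3, mid=1, arr[mid]=12 -> 12 > 8, search left half
lo=0, hi=0, mid=0, arr[mid]=8 -> Found target at index 0!

Binary search finds 8 at index 0 after 4 comparisons. The search repeatedly halves the search space by comparing with the middle element.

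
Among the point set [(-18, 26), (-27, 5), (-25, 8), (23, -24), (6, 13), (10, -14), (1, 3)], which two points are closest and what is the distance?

Computing all pairwise distances among 7 points:

d((-18, 26), (-27, 5)) = 22.8473
d((-18, 26), (-25, 8)) = 19.3132
d((-18, 26), (23, -24)) = 64.6607
d((-18, 26), (6, 13)) = 27.2947
d((-18, 26), (10, -14)) = 48.8262
d((-18, 26), (1, 3)) = 29.8329
d((-27, 5), (-25, 8)) = 3.6056 <-- minimum
d((-27, 5), (23, -24)) = 57.8014
d((-27, 5), (6, 13)) = 33.9559
d((-27, 5), (10, -14)) = 41.5933
d((-27, 5), (1, 3)) = 28.0713
d((-25, 8), (23, -24)) = 57.6888
d((-25, 8), (6, 13)) = 31.4006
d((-25, 8), (10, -14)) = 41.3401
d((-25, 8), (1, 3)) = 26.4764
d((23, -24), (6, 13)) = 40.7185
d((23, -24), (10, -14)) = 16.4012
d((23, -24), (1, 3)) = 34.8281
d((6, 13), (10, -14)) = 27.2947
d((6, 13), (1, 3)) = 11.1803
d((10, -14), (1, 3)) = 19.2354

Closest pair: (-27, 5) and (-25, 8) with distance 3.6056

The closest pair is (-27, 5) and (-25, 8) with Euclidean distance 3.6056. For 7 points, brute-force pairwise comparison is shown above. For large n, the divide-and-conquer algorithm (sort by x, recurse on halves, check the dividing strip) achieves O(n log n).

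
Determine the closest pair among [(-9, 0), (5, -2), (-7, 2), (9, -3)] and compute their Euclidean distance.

Computing all pairwise distances among 4 points:

d((-9, 0), (5, -2)) = 14.1421
d((-9, 0), (-7, 2)) = 2.8284 <-- minimum
d((-9, 0), (9, -3)) = 18.2483
d((5, -2), (-7, 2)) = 12.6491
d((5, -2), (9, -3)) = 4.1231
d((-7, 2), (9, -3)) = 16.7631

Closest pair: (-9, 0) and (-7, 2) with distance 2.8284

The closest pair is (-9, 0) and (-7, 2) with Euclidean distance 2.8284. For 4 points, brute-force pairwise comparison is shown above. For large n, the divide-and-conquer algorithm (sort by x, recurse on halves, check the dividing strip) achieves O(n log n).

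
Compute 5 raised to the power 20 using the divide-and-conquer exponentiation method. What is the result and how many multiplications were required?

Computing 5^20 by squaring (build up from 5^1; each line after the first costs one multiplication):

5^1 = 5
5^2 = (5^1)^2 = 5^2 = 25
5^4 = (5^2)^2 = 25^2 = 625
5^5 = 5 * 5^4 = 5 * 625 = 3125
5^10 = (5^5)^2 = 3125^2 = 9765625
5^20 = (5^10)^2 = 9765625^2 = 95367431640625

Result: 95367431640625
Multiplications needed: 5 (5 lines after 5^1)

5^20 = 95367431640625. Using exponentiation by squaring, this requires 5 multiplications. The key idea: if the exponent is even, square the half-power; if odd, multiply by the base once.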